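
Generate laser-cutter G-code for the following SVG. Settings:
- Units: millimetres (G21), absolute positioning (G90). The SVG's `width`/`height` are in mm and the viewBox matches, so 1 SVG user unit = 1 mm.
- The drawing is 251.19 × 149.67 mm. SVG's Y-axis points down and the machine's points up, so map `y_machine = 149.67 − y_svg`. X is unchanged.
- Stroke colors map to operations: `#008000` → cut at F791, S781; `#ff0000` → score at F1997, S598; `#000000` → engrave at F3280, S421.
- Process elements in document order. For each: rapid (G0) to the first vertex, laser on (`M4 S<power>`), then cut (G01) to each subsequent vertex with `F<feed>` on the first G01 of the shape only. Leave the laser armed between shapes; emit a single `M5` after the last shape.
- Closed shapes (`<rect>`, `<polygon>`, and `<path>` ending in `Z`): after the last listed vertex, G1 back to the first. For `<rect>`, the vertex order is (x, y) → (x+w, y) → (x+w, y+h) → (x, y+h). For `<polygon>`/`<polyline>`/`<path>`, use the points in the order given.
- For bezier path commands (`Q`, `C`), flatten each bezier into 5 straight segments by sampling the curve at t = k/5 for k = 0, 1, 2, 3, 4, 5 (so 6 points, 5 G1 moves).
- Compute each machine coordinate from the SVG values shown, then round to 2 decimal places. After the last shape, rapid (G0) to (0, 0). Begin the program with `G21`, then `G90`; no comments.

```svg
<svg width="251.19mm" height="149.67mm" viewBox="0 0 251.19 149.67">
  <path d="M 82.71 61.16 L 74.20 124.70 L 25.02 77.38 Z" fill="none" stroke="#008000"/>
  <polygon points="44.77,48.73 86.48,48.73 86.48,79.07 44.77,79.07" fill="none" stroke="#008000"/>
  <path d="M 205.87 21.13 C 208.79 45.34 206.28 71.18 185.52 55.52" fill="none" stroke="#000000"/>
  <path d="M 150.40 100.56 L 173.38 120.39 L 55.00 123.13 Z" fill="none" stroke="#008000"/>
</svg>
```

G21
G90
G0 X82.71 Y88.51
M4 S781
G01 X74.20 Y24.97 F791
G01 X25.02 Y72.29
G01 X82.71 Y88.51
G0 X44.77 Y100.94
M4 S781
G01 X86.48 Y100.94 F791
G01 X86.48 Y70.60
G01 X44.77 Y70.60
G01 X44.77 Y100.94
G0 X205.87 Y128.54
M4 S421
G01 X206.87 Y114.16 F3280
G01 X205.95 Y101.47
G01 X202.49 Y92.52
G01 X195.89 Y89.39
G01 X185.52 Y94.15
G0 X150.40 Y49.11
M4 S781
G01 X173.38 Y29.28 F791
G01 X55.00 Y26.54
G01 X150.40 Y49.11
M5
G0 X0.00 Y0.00

Since the viewBox matches the mm dimensions, user units are millimetres directly. The only transform is the Y-flip y_m = 149.67 − y_svg.

Shape 1 is a closed polygon drawn with `<path>`. Its stroke #008000 means cut at S781, F791. After flipping Y the toolpath is (82.71,88.51) → (74.20,24.97) → (25.02,72.29) → (82.71,88.51), returning to the start.

Shape 2 is a rectangle drawn with `<polygon>`. Its stroke #008000 means cut at S781, F791. After flipping Y the toolpath is (44.77,100.94) → (86.48,100.94) → (86.48,70.60) → (44.77,70.60) → (44.77,100.94), returning to the start.

Shape 3 is a cubic bezier drawn with `<path>`. Its stroke #000000 means engrave at S421, F3280. After flipping Y the toolpath is (205.87,128.54) → (206.87,114.16) → (205.95,101.47) → (202.49,92.52) → (195.89,89.39) → (185.52,94.15).

Shape 4 is a closed polygon drawn with `<path>`. Its stroke #008000 means cut at S781, F791. After flipping Y the toolpath is (150.40,49.11) → (173.38,29.28) → (55.00,26.54) → (150.40,49.11), returning to the start.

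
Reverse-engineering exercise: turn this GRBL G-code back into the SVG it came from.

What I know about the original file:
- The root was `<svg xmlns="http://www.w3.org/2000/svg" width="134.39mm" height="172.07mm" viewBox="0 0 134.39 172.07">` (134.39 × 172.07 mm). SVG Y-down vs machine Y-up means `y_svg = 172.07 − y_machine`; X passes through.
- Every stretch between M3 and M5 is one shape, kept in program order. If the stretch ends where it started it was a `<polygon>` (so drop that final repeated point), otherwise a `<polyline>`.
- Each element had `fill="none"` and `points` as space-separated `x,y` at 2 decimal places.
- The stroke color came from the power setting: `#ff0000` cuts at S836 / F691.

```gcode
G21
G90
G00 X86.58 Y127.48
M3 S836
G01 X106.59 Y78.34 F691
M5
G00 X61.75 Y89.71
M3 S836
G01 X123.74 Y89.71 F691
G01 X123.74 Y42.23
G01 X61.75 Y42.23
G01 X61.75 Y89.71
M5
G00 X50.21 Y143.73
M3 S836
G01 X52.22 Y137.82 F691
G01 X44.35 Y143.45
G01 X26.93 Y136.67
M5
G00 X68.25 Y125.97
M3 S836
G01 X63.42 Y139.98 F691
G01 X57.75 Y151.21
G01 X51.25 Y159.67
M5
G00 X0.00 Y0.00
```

Each laser-on run becomes one SVG element. Flip Y back into SVG space with y_svg = 172.07 − y_machine. Every run uses S836, so all elements get stroke `#ff0000` (cut).

Run 1: The run is open, so emit a `<polyline>` with points (Y-flipped): 86.58,44.59 106.59,93.73.

Run 2: The run returns to its start, so emit a `<polygon>` with points (Y-flipped): 61.75,82.36 123.74,82.36 123.74,129.84 61.75,129.84.

Run 3: The run is open, so emit a `<polyline>` with points (Y-flipped): 50.21,28.34 52.22,34.25 44.35,28.62 26.93,35.40.

Run 4: The run is open, so emit a `<polyline>` with points (Y-flipped): 68.25,46.10 63.42,32.09 57.75,20.86 51.25,12.40.

<svg xmlns="http://www.w3.org/2000/svg" width="134.39mm" height="172.07mm" viewBox="0 0 134.39 172.07">
  <polyline points="86.58,44.59 106.59,93.73" fill="none" stroke="#ff0000"/>
  <polygon points="61.75,82.36 123.74,82.36 123.74,129.84 61.75,129.84" fill="none" stroke="#ff0000"/>
  <polyline points="50.21,28.34 52.22,34.25 44.35,28.62 26.93,35.40" fill="none" stroke="#ff0000"/>
  <polyline points="68.25,46.10 63.42,32.09 57.75,20.86 51.25,12.40" fill="none" stroke="#ff0000"/>
</svg>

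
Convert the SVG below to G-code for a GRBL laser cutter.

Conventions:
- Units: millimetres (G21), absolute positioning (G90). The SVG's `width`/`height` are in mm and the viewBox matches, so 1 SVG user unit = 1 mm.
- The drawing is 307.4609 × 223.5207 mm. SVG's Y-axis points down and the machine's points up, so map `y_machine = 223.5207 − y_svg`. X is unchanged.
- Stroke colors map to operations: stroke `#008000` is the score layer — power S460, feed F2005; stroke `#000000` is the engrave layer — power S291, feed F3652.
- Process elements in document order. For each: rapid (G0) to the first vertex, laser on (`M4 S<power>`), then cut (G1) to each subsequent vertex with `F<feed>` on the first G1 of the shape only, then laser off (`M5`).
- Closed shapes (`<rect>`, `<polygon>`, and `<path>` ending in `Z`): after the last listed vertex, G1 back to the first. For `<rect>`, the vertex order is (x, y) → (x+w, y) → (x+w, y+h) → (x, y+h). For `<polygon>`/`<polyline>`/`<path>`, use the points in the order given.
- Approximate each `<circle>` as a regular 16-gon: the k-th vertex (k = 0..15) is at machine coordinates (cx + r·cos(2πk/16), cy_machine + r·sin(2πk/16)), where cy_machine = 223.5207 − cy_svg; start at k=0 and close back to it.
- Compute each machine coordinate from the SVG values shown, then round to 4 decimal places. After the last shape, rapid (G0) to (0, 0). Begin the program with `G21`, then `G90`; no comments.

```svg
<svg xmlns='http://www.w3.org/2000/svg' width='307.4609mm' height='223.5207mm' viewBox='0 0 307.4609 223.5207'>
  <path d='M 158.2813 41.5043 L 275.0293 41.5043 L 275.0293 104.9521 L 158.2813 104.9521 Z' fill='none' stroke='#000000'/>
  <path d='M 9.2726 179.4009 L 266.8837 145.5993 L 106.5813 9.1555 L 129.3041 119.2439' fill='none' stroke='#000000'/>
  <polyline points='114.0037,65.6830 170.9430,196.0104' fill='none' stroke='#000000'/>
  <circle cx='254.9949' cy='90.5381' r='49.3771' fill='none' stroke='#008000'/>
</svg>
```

G21
G90
G0 X158.2813 Y182.0164
M4 S291
G1 X275.0293 Y182.0164 F3652
G1 X275.0293 Y118.5686
G1 X158.2813 Y118.5686
G1 X158.2813 Y182.0164
M5
G0 X9.2726 Y44.1198
M4 S291
G1 X266.8837 Y77.9214 F3652
G1 X106.5813 Y214.3652
G1 X129.3041 Y104.2768
M5
G0 X114.0037 Y157.8377
M4 S291
G1 X170.9430 Y27.5103 F3652
M5
G0 X304.3720 Y132.9826
M4 S460
G1 X300.6134 Y151.8784 F2005
G1 X289.9098 Y167.8975
G1 X273.8907 Y178.6011
G1 X254.9949 Y182.3597
G1 X236.0991 Y178.6011
G1 X220.0800 Y167.8975
G1 X209.3764 Y151.8784
G1 X205.6178 Y132.9826
G1 X209.3764 Y114.0868
G1 X220.0800 Y98.0677
G1 X236.0991 Y87.3641
G1 X254.9949 Y83.6055
G1 X273.8907 Y87.3641
G1 X289.9098 Y98.0677
G1 X300.6134 Y114.0868
G1 X304.3720 Y132.9826
M5
G0 X0.0000 Y0.0000

Since the viewBox matches the mm dimensions, user units are millimetres directly. The only transform is the Y-flip y_m = 223.5207 − y_svg.

Shape 1 is a rectangle drawn with `<path>`. Its stroke #000000 means engrave at S291, F3652. After flipping Y the toolpath is (158.2813,182.0164) → (275.0293,182.0164) → (275.0293,118.5686) → (158.2813,118.5686) → (158.2813,182.0164), returning to the start.

Shape 2 is a open polyline drawn with `<path>`. Its stroke #000000 means engrave at S291, F3652. After flipping Y the toolpath is (9.2726,44.1198) → (266.8837,77.9214) → (106.5813,214.3652) → (129.3041,104.2768).

Shape 3 is a line segment drawn with `<polyline>`. Its stroke #000000 means engrave at S291, F3652. After flipping Y the toolpath is (114.0037,157.8377) → (170.9430,27.5103).

Shape 4 is a circle drawn with `<circle>`. Its stroke #008000 means score at S460, F2005. After flipping Y the toolpath is (304.3720,132.9826) → (300.6134,151.8784) → (289.9098,167.8975) → (273.8907,178.6011) → (254.9949,182.3597) → (236.0991,178.6011) → (220.0800,167.8975) → (209.3764,151.8784) → (205.6178,132.9826) → (209.3764,114.0868) → (220.0800,98.0677) → (236.0991,87.3641) → (254.9949,83.6055) → (273.8907,87.3641) → (289.9098,98.0677) → (300.6134,114.0868) → (304.3720,132.9826), returning to the start.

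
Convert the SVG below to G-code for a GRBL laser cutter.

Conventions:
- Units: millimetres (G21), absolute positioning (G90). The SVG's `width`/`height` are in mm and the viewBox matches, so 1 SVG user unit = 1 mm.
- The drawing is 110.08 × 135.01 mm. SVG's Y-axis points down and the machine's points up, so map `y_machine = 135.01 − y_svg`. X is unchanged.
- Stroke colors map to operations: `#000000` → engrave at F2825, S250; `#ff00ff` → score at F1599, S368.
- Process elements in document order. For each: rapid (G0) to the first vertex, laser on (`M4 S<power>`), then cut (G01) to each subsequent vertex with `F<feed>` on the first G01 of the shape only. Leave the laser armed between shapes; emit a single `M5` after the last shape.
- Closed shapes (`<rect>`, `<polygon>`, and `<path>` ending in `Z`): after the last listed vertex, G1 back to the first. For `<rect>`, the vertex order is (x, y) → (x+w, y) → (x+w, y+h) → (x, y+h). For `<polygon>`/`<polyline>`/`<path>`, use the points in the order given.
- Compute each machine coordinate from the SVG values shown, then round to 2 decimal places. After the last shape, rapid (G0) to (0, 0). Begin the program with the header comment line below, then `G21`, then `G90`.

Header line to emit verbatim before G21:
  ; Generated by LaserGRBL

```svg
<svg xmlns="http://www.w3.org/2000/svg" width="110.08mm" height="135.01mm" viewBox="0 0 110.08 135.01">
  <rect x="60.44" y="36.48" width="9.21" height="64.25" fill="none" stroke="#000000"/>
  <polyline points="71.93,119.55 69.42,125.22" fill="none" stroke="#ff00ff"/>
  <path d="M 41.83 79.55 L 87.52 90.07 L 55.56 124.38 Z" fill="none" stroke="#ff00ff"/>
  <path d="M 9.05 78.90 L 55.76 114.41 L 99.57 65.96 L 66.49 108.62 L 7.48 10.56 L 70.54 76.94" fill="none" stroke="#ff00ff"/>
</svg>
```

; Generated by LaserGRBL
G21
G90
G0 X60.44 Y98.53
M4 S250
G01 X69.65 Y98.53 F2825
G01 X69.65 Y34.28
G01 X60.44 Y34.28
G01 X60.44 Y98.53
G0 X71.93 Y15.46
M4 S368
G01 X69.42 Y9.79 F1599
G0 X41.83 Y55.46
M4 S368
G01 X87.52 Y44.94 F1599
G01 X55.56 Y10.63
G01 X41.83 Y55.46
G0 X9.05 Y56.11
M4 S368
G01 X55.76 Y20.60 F1599
G01 X99.57 Y69.05
G01 X66.49 Y26.39
G01 X7.48 Y124.45
G01 X70.54 Y58.07
M5
G0 X0.00 Y0.00

viewBox `0 0 110.08 135.01` with mm width/height → 1 unit = 1 mm. Flip: y_m = 135.01 − y_svg.

**Shape 1** — `<rect>` rectangle, stroke `#000000` → engrave (S250, F2825). Machine vertices: (60.44,98.53) → (69.65,98.53) → (69.65,34.28) → (60.44,34.28) → (60.44,98.53). Closed: final G1 returns to the first vertex.

**Shape 2** — `<polyline>` line segment, stroke `#ff00ff` → score (S368, F1599). Machine vertices: (71.93,15.46) → (69.42,9.79). Open path.

**Shape 3** — `<path>` regular polygon, stroke `#ff00ff` → score (S368, F1599). Machine vertices: (41.83,55.46) → (87.52,44.94) → (55.56,10.63) → (41.83,55.46). Closed: final G1 returns to the first vertex.

**Shape 4** — `<path>` open polyline, stroke `#ff00ff` → score (S368, F1599). Machine vertices: (9.05,56.11) → (55.76,20.60) → (99.57,69.05) → (66.49,26.39) → (7.48,124.45) → (70.54,58.07). Open path.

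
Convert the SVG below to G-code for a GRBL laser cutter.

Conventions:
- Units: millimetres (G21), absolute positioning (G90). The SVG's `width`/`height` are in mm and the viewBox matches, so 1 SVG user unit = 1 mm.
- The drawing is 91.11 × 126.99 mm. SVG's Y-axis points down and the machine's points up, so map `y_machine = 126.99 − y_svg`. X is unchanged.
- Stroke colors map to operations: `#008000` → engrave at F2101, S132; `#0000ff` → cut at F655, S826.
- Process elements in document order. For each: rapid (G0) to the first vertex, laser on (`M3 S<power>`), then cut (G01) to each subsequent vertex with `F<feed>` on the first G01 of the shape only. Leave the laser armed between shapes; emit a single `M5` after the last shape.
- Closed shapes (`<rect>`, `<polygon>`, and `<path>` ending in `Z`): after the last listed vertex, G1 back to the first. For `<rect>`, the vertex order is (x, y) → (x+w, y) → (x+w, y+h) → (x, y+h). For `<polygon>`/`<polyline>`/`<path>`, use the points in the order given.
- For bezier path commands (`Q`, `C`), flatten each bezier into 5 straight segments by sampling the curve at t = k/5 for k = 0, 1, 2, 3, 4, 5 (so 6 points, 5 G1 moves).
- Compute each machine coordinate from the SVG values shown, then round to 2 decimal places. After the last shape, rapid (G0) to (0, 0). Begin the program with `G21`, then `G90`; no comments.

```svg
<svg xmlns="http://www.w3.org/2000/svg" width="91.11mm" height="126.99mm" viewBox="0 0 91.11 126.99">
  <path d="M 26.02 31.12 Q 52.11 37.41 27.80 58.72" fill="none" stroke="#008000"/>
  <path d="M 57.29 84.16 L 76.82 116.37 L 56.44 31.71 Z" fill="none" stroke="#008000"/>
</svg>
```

G21
G90
G0 X26.02 Y95.87
M3 S132
G01 X34.44 Y92.75 F2101
G01 X38.83 Y88.43
G01 X39.18 Y82.91
G01 X35.51 Y76.19
G01 X27.80 Y68.27
G0 X57.29 Y42.83
M3 S132
G01 X76.82 Y10.62 F2101
G01 X56.44 Y95.28
G01 X57.29 Y42.83
M5
G0 X0.00 Y0.00

1 u = 1 mm; y_m = 126.99 − y.

[1] `<path>` quadratic bezier, #008000→engrave S132 F2101: (26.02,95.87) → (34.44,92.75) → (38.83,88.43) → (39.18,82.91) → (35.51,76.19) → (27.80,68.27)

[2] `<path>` closed polygon, #008000→engrave S132 F2101: (57.29,42.83) → (76.82,10.62) → (56.44,95.28) → (57.29,42.83) (closed)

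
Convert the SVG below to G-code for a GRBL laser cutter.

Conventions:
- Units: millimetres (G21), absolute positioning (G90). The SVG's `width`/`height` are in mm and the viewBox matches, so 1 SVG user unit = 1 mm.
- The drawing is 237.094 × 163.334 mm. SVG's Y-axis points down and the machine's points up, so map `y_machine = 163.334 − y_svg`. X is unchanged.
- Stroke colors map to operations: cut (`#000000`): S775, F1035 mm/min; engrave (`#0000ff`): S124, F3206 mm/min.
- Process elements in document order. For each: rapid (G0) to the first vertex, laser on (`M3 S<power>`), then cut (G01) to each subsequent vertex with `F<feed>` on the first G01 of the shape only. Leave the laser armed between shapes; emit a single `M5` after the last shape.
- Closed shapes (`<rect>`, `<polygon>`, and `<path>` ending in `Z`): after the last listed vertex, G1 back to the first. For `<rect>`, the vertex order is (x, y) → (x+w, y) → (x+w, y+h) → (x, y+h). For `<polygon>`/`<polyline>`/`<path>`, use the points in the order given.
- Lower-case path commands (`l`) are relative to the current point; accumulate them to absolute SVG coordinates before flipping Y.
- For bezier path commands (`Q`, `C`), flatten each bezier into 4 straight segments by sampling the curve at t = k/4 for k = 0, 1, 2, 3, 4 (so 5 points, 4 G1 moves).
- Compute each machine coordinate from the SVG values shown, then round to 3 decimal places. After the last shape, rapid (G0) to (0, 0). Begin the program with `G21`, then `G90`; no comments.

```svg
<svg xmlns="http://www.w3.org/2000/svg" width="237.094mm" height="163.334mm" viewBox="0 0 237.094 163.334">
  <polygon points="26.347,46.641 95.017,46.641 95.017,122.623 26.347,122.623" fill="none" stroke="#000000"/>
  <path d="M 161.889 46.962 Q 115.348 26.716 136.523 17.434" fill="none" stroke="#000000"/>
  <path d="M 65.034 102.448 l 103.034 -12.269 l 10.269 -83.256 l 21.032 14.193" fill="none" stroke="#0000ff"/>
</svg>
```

G21
G90
G0 X26.347 Y116.693
M3 S775
G01 X95.017 Y116.693 F1035
G01 X95.017 Y40.711
G01 X26.347 Y40.711
G01 X26.347 Y116.693
G0 X161.889 Y116.372
M3 S775
G01 X142.851 Y125.810 F1035
G01 X132.277 Y133.877
G01 X130.168 Y140.574
G01 X136.523 Y145.900
G0 X65.034 Y60.886
M3 S124
G01 X168.068 Y73.155 F3206
G01 X178.337 Y156.411
G01 X199.369 Y142.218
M5
G0 X0.000 Y0.000

viewBox `0 0 237.094 163.334` with mm width/height → 1 unit = 1 mm. Flip: y_m = 163.334 − y_svg.

**Shape 1** — `<polygon>` rectangle, stroke `#000000` → cut (S775, F1035). Machine vertices: (26.347,116.693) → (95.017,116.693) → (95.017,40.711) → (26.347,40.711) → (26.347,116.693). Closed: final G1 returns to the first vertex.

**Shape 2** — `<path>` quadratic bezier, stroke `#000000` → cut (S775, F1035). Control points (SVG): P0=(161.889,46.962), P1=(115.348,26.716), P2=(136.523,17.434); sampled at t=k/4. Machine vertices: (161.889,116.372) → (142.851,125.810) → (132.277,133.877) → (130.168,140.574) → (136.523,145.900). Open path.

**Shape 3** — `<path>` open polyline, stroke `#0000ff` → engrave (S124, F3206). Machine vertices: (65.034,60.886) → (168.068,73.155) → (178.337,156.411) → (199.369,142.218). Open path.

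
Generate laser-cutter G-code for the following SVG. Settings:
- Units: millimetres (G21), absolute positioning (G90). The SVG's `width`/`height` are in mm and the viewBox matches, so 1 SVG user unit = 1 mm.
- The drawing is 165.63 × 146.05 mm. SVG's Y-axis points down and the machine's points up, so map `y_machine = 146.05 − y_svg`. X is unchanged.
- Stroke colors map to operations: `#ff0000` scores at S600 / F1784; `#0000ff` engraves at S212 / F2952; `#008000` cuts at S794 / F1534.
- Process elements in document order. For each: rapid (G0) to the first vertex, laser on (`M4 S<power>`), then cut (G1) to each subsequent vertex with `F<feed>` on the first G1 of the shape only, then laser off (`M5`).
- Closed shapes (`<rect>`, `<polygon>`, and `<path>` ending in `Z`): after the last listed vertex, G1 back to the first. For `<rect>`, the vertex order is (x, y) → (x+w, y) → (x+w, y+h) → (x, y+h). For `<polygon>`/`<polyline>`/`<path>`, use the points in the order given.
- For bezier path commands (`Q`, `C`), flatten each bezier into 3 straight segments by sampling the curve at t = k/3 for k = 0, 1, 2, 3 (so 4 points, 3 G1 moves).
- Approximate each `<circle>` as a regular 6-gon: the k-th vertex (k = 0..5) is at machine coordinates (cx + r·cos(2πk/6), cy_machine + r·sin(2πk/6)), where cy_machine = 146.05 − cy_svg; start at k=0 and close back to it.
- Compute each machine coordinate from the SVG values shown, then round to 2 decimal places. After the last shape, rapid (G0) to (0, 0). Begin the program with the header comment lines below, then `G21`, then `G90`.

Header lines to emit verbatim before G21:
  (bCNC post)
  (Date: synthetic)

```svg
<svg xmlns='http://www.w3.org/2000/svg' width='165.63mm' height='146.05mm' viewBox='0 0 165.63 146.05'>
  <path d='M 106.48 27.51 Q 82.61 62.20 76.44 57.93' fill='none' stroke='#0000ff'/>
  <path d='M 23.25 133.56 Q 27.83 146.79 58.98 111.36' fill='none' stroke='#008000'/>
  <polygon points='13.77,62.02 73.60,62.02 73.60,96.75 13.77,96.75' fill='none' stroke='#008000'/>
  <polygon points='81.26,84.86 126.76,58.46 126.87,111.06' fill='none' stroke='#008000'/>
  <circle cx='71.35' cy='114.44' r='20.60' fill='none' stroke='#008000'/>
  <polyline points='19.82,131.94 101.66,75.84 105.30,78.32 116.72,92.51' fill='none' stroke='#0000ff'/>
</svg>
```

(bCNC post)
(Date: synthetic)
G21
G90
G0 X106.48 Y118.54
M4 S212
G1 X92.53 Y99.74 F2952
G1 X82.52 Y89.60
G1 X76.44 Y88.12
M5
G0 X23.25 Y12.49
M4 S794
G1 X29.26 Y9.08 F1534
G1 X41.17 Y16.48
G1 X58.98 Y34.69
M5
G0 X13.77 Y84.03
M4 S794
G1 X73.60 Y84.03 F1534
G1 X73.60 Y49.30
G1 X13.77 Y49.30
G1 X13.77 Y84.03
M5
G0 X81.26 Y61.19
M4 S794
G1 X126.76 Y87.59 F1534
G1 X126.87 Y34.99
G1 X81.26 Y61.19
M5
G0 X91.95 Y31.61
M4 S794
G1 X81.65 Y49.45 F1534
G1 X61.05 Y49.45
G1 X50.75 Y31.61
G1 X61.05 Y13.77
G1 X81.65 Y13.77
G1 X91.95 Y31.61
M5
G0 X19.82 Y14.11
M4 S212
G1 X101.66 Y70.21 F2952
G1 X105.30 Y67.73
G1 X116.72 Y53.54
M5
G0 X0.00 Y0.00

viewBox `0 0 165.63 146.05` with mm width/height → 1 unit = 1 mm. Flip: y_m = 146.05 − y_svg.

**Shape 1** — `<path>` quadratic bezier, stroke `#0000ff` → engrave (S212, F2952). Control points (SVG): P0=(106.48,27.51), P1=(82.61,62.20), P2=(76.44,57.93); sampled at t=k/3. Machine vertices: (106.48,118.54) → (92.53,99.74) → (82.52,89.60) → (76.44,88.12). Open path.

**Shape 2** — `<path>` quadratic bezier, stroke `#008000` → cut (S794, F1534). Control points (SVG): P0=(23.25,133.56), P1=(27.83,146.79), P2=(58.98,111.36); sampled at t=k/3. Machine vertices: (23.25,12.49) → (29.26,9.08) → (41.17,16.48) → (58.98,34.69). Open path.

**Shape 3** — `<polygon>` rectangle, stroke `#008000` → cut (S794, F1534). Machine vertices: (13.77,84.03) → (73.60,84.03) → (73.60,49.30) → (13.77,49.30) → (13.77,84.03). Closed: final G1 returns to the first vertex.

**Shape 4** — `<polygon>` regular polygon, stroke `#008000` → cut (S794, F1534). Machine vertices: (81.26,61.19) → (126.76,87.59) → (126.87,34.99) → (81.26,61.19). Closed: final G1 returns to the first vertex.

**Shape 5** — `<circle>` circle, stroke `#008000` → cut (S794, F1534). Machine vertices: (91.95,31.61) → (81.65,49.45) → (61.05,49.45) → (50.75,31.61) → (61.05,13.77) → (81.65,13.77) → (91.95,31.61). Closed: final G1 returns to the first vertex.

**Shape 6** — `<polyline>` open polyline, stroke `#0000ff` → engrave (S212, F2952). Machine vertices: (19.82,14.11) → (101.66,70.21) → (105.30,67.73) → (116.72,53.54). Open path.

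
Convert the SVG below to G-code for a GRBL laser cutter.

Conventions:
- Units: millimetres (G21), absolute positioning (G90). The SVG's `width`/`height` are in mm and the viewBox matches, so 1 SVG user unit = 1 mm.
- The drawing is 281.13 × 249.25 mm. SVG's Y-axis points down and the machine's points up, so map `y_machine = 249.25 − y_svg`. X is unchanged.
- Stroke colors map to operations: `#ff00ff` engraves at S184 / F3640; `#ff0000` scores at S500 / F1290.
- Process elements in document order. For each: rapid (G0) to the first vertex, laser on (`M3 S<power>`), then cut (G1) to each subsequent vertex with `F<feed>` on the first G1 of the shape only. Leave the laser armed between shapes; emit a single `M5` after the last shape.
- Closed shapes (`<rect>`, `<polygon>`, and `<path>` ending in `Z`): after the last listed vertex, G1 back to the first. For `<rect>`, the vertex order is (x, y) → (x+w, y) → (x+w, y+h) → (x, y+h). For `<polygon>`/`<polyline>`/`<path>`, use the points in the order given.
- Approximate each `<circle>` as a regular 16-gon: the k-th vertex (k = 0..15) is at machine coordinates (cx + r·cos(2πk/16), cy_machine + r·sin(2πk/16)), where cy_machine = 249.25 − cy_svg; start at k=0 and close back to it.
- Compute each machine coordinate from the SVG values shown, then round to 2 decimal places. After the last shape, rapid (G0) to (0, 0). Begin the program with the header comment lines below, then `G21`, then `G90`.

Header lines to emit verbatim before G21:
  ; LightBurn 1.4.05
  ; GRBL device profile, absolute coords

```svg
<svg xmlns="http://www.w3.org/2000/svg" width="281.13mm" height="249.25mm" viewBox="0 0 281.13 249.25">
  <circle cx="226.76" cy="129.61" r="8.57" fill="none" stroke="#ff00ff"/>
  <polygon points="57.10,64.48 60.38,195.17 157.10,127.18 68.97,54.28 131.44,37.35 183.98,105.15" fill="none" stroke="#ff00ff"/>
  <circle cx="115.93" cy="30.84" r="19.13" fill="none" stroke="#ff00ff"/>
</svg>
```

1 u = 1 mm; y_m = 249.25 − y.

[1] `<circle>` circle, #ff00ff→engrave S184 F3640: (235.33,119.64) → (234.68,122.92) → (232.82,125.70) → (230.04,127.56) → (226.76,128.21) → (223.48,127.56) → (220.70,125.70) → (218.84,122.92) → (218.19,119.64) → (218.84,116.36) → (220.70,113.58) → (223.48,111.72) → (226.76,111.07) → (230.04,111.72) → (232.82,113.58) → (234.68,116.36) → (235.33,119.64) (closed)

[2] `<polygon>` closed polygon, #ff00ff→engrave S184 F3640: (57.10,184.77) → (60.38,54.08) → (157.10,122.07) → (68.97,194.97) → (131.44,211.90) → (183.98,144.10) → (57.10,184.77) (closed)

[3] `<circle>` circle, #ff00ff→engrave S184 F3640: (135.06,218.41) → (133.60,225.73) → (129.46,231.94) → (123.25,236.08) → (115.93,237.54) → (108.61,236.08) → (102.40,231.94) → (98.26,225.73) → (96.80,218.41) → (98.26,211.09) → (102.40,204.88) → (108.61,200.74) → (115.93,199.28) → (123.25,200.74) → (129.46,204.88) → (133.60,211.09) → (135.06,218.41) (closed)

; LightBurn 1.4.05
; GRBL device profile, absolute coords
G21
G90
G0 X235.33 Y119.64
M3 S184
G1 X234.68 Y122.92 F3640
G1 X232.82 Y125.70
G1 X230.04 Y127.56
G1 X226.76 Y128.21
G1 X223.48 Y127.56
G1 X220.70 Y125.70
G1 X218.84 Y122.92
G1 X218.19 Y119.64
G1 X218.84 Y116.36
G1 X220.70 Y113.58
G1 X223.48 Y111.72
G1 X226.76 Y111.07
G1 X230.04 Y111.72
G1 X232.82 Y113.58
G1 X234.68 Y116.36
G1 X235.33 Y119.64
G0 X57.10 Y184.77
M3 S184
G1 X60.38 Y54.08 F3640
G1 X157.10 Y122.07
G1 X68.97 Y194.97
G1 X131.44 Y211.90
G1 X183.98 Y144.10
G1 X57.10 Y184.77
G0 X135.06 Y218.41
M3 S184
G1 X133.60 Y225.73 F3640
G1 X129.46 Y231.94
G1 X123.25 Y236.08
G1 X115.93 Y237.54
G1 X108.61 Y236.08
G1 X102.40 Y231.94
G1 X98.26 Y225.73
G1 X96.80 Y218.41
G1 X98.26 Y211.09
G1 X102.40 Y204.88
G1 X108.61 Y200.74
G1 X115.93 Y199.28
G1 X123.25 Y200.74
G1 X129.46 Y204.88
G1 X133.60 Y211.09
G1 X135.06 Y218.41
M5
G0 X0.00 Y0.00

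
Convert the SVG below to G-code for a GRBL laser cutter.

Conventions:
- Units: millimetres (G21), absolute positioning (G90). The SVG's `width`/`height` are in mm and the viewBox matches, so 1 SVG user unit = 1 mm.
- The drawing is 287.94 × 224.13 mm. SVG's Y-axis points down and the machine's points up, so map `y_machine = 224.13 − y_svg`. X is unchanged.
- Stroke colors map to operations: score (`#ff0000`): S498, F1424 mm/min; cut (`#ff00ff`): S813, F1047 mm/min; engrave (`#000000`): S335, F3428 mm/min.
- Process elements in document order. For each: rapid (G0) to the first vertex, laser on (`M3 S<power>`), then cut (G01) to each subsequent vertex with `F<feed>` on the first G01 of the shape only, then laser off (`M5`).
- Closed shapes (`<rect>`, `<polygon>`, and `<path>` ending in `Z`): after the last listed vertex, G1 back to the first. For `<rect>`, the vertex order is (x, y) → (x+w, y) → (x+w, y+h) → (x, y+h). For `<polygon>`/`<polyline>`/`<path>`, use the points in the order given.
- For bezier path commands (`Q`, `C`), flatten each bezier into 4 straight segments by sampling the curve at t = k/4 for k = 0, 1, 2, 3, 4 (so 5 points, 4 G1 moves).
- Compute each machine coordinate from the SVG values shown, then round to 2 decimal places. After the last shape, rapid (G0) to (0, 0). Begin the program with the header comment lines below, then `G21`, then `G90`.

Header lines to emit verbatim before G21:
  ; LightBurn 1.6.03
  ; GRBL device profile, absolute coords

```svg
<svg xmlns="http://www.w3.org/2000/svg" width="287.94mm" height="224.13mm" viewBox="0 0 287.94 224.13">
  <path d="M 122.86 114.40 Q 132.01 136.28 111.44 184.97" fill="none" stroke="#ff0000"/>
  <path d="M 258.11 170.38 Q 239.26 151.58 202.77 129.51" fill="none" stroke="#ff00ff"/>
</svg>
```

; LightBurn 1.6.03
; GRBL device profile, absolute coords
G21
G90
G0 X122.86 Y109.73
M3 S498
G01 X125.58 Y97.11 F1424
G01 X124.58 Y81.15
G01 X119.87 Y61.83
G01 X111.44 Y39.16
M5
G0 X258.11 Y53.75
M3 S813
G01 X247.58 Y63.35 F1047
G01 X234.85 Y73.37
G01 X219.91 Y83.79
G01 X202.77 Y94.62
M5
G0 X0.00 Y0.00

viewBox `0 0 287.94 224.13` with mm width/height → 1 unit = 1 mm. Flip: y_m = 224.13 − y_svg.

**Shape 1** — `<path>` quadratic bezier, stroke `#ff0000` → score (S498, F1424). Control points (SVG): P0=(122.86,114.40), P1=(132.01,136.28), P2=(111.44,184.97); sampled at t=k/4. Machine vertices: (122.86,109.73) → (125.58,97.11) → (124.58,81.15) → (119.87,61.83) → (111.44,39.16). Open path.

**Shape 2** — `<path>` quadratic bezier, stroke `#ff00ff` → cut (S813, F1047). Control points (SVG): P0=(258.11,170.38), P1=(239.26,151.58), P2=(202.77,129.51); sampled at t=k/4. Machine vertices: (258.11,53.75) → (247.58,63.35) → (234.85,73.37) → (219.91,83.79) → (202.77,94.62). Open path.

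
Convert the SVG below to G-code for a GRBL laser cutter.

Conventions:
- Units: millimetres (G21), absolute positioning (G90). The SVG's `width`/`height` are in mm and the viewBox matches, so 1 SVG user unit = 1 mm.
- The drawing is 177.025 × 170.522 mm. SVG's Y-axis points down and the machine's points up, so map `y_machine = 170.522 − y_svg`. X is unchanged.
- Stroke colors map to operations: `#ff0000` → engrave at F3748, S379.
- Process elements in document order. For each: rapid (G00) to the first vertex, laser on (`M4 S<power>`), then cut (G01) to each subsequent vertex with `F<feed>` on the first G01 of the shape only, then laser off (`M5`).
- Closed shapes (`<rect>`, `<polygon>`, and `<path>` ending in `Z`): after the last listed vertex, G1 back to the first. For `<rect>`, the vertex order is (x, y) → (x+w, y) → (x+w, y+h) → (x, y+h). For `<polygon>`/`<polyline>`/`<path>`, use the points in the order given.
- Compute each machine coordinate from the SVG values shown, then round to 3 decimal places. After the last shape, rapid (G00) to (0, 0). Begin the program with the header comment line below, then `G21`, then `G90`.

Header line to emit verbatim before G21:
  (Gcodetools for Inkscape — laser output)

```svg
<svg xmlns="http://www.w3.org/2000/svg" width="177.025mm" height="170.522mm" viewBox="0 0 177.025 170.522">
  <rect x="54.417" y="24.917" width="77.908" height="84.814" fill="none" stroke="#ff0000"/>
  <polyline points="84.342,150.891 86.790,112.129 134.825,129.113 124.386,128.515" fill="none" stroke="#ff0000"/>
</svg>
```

viewBox `0 0 177.025 170.522` with mm width/height → 1 unit = 1 mm. Flip: y_m = 170.522 − y_svg.

**Shape 1** — `<rect>` rectangle, stroke `#ff0000` → engrave (S379, F3748). Machine vertices: (54.417,145.605) → (132.325,145.605) → (132.325,60.791) → (54.417,60.791) → (54.417,145.605). Closed: final G1 returns to the first vertex.

**Shape 2** — `<polyline>` open polyline, stroke `#ff0000` → engrave (S379, F3748). Machine vertices: (84.342,19.631) → (86.790,58.393) → (134.825,41.409) → (124.386,42.007). Open path.

(Gcodetools for Inkscape — laser output)
G21
G90
G00 X54.417 Y145.605
M4 S379
G01 X132.325 Y145.605 F3748
G01 X132.325 Y60.791
G01 X54.417 Y60.791
G01 X54.417 Y145.605
M5
G00 X84.342 Y19.631
M4 S379
G01 X86.790 Y58.393 F3748
G01 X134.825 Y41.409
G01 X124.386 Y42.007
M5
G00 X0.000 Y0.000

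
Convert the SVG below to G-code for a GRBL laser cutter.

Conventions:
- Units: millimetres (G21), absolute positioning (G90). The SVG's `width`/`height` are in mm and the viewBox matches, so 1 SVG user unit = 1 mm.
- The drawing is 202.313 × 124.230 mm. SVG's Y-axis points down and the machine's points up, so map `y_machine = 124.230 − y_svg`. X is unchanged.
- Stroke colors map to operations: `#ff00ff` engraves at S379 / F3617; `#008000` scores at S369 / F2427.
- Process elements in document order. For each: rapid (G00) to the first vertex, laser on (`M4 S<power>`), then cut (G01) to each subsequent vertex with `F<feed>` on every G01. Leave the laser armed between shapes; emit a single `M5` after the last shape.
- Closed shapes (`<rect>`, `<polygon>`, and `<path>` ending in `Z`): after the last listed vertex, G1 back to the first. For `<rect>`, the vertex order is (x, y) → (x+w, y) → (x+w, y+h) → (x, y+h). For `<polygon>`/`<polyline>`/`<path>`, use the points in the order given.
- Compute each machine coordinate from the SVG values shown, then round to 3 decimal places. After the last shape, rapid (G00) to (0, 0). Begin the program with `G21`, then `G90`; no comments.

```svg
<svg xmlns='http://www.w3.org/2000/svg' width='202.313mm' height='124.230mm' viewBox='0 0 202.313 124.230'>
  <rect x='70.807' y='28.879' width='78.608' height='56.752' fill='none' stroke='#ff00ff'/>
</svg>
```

Since the viewBox matches the mm dimensions, user units are millimetres directly. The only transform is the Y-flip y_m = 124.230 − y_svg.

Shape 1 is a rectangle drawn with `<rect>`. Its stroke #ff00ff means engrave at S379, F3617. After flipping Y the toolpath is (70.807,95.351) → (149.415,95.351) → (149.415,38.599) → (70.807,38.599) → (70.807,95.351), returning to the start.

G21
G90
G00 X70.807 Y95.351
M4 S379
G01 X149.415 Y95.351 F3617
G01 X149.415 Y38.599 F3617
G01 X70.807 Y38.599 F3617
G01 X70.807 Y95.351 F3617
M5
G00 X0.000 Y0.000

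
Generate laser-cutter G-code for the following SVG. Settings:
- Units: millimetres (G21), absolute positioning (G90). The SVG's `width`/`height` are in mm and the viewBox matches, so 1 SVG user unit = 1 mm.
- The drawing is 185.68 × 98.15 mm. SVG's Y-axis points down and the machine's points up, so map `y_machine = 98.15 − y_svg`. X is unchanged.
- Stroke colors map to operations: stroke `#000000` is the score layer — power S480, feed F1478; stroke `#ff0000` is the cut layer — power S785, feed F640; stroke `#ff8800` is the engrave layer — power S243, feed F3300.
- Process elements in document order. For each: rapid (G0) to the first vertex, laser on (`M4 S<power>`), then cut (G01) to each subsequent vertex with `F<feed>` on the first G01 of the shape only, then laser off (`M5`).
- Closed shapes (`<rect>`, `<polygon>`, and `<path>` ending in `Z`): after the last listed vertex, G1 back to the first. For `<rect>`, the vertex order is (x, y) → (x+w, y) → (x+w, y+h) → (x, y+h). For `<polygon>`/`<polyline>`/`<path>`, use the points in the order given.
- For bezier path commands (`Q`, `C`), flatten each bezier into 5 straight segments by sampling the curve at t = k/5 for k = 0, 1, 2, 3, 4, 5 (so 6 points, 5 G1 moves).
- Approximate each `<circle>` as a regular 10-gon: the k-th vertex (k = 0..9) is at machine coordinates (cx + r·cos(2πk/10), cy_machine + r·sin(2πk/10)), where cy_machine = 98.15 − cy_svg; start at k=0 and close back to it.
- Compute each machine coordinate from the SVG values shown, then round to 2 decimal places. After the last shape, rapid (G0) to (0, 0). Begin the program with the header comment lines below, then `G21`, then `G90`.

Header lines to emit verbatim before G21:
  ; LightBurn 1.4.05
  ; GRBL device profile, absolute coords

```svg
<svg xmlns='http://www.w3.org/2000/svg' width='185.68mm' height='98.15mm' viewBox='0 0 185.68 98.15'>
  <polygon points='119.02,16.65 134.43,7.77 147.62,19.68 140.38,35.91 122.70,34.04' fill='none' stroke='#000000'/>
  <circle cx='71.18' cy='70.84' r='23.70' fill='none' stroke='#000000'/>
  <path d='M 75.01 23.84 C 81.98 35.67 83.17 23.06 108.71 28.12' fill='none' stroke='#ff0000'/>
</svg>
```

; LightBurn 1.4.05
; GRBL device profile, absolute coords
G21
G90
G0 X119.02 Y81.50
M4 S480
G01 X134.43 Y90.38 F1478
G01 X147.62 Y78.47
G01 X140.38 Y62.24
G01 X122.70 Y64.11
G01 X119.02 Y81.50
M5
G0 X94.88 Y27.31
M4 S480
G01 X90.35 Y41.24 F1478
G01 X78.50 Y49.85
G01 X63.86 Y49.85
G01 X52.01 Y41.24
G01 X47.48 Y27.31
G01 X52.01 Y13.38
G01 X63.86 Y4.77
G01 X78.50 Y4.77
G01 X90.35 Y13.38
G01 X94.88 Y27.31
M5
G0 X75.01 Y74.31
M4 S785
G01 X78.74 Y69.81 F640
G01 X82.53 Y69.15
G01 X87.82 Y70.32
G01 X96.07 Y71.28
G01 X108.71 Y70.03
M5
G0 X0.00 Y0.00

Since the viewBox matches the mm dimensions, user units are millimetres directly. The only transform is the Y-flip y_m = 98.15 − y_svg.

Shape 1 is a regular polygon drawn with `<polygon>`. Its stroke #000000 means score at S480, F1478. After flipping Y the toolpath is (119.02,81.50) → (134.43,90.38) → (147.62,78.47) → (140.38,62.24) → (122.70,64.11) → (119.02,81.50), returning to the start.

Shape 2 is a circle drawn with `<circle>`. Its stroke #000000 means score at S480, F1478. After flipping Y the toolpath is (94.88,27.31) → (90.35,41.24) → (78.50,49.85) → (63.86,49.85) → (52.01,41.24) → (47.48,27.31) → (52.01,13.38) → (63.86,4.77) → (78.50,4.77) → (90.35,13.38) → (94.88,27.31), returning to the start.

Shape 3 is a cubic bezier drawn with `<path>`. Its stroke #ff0000 means cut at S785, F640. After flipping Y the toolpath is (75.01,74.31) → (78.74,69.81) → (82.53,69.15) → (87.82,70.32) → (96.07,71.28) → (108.71,70.03).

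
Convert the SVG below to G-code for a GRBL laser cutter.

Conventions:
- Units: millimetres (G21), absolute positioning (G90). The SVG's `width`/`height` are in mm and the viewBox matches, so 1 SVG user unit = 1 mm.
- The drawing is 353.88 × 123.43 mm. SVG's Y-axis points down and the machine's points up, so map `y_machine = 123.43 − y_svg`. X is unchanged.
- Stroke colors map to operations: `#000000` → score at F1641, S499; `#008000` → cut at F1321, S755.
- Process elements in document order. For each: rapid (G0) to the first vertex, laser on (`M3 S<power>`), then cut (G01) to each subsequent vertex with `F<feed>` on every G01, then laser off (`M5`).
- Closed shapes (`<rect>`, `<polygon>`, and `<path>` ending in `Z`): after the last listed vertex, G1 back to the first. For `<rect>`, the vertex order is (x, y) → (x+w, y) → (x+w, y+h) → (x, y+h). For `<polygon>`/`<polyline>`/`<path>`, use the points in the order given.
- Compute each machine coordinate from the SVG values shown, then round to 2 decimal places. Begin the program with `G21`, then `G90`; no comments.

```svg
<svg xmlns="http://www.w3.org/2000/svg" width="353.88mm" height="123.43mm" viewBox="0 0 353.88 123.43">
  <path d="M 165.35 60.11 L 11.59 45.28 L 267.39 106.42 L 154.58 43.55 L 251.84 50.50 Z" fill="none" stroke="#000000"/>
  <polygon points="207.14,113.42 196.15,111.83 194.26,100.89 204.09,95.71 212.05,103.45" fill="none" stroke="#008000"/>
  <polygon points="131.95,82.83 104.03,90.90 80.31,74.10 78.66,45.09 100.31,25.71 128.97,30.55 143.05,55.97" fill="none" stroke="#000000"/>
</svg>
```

G21
G90
G0 X165.35 Y63.32
M3 S499
G01 X11.59 Y78.15 F1641
G01 X267.39 Y17.01 F1641
G01 X154.58 Y79.88 F1641
G01 X251.84 Y72.93 F1641
G01 X165.35 Y63.32 F1641
M5
G0 X207.14 Y10.01
M3 S755
G01 X196.15 Y11.60 F1321
G01 X194.26 Y22.54 F1321
G01 X204.09 Y27.72 F1321
G01 X212.05 Y19.98 F1321
G01 X207.14 Y10.01 F1321
M5
G0 X131.95 Y40.60
M3 S499
G01 X104.03 Y32.53 F1641
G01 X80.31 Y49.33 F1641
G01 X78.66 Y78.34 F1641
G01 X100.31 Y97.72 F1641
G01 X128.97 Y92.88 F1641
G01 X143.05 Y67.46 F1641
G01 X131.95 Y40.60 F1641
M5

viewBox `0 0 353.88 123.43` with mm width/height → 1 unit = 1 mm. Flip: y_m = 123.43 − y_svg.

**Shape 1** — `<path>` closed polygon, stroke `#000000` → score (S499, F1641). Machine vertices: (165.35,63.32) → (11.59,78.15) → (267.39,17.01) → (154.58,79.88) → (251.84,72.93) → (165.35,63.32). Closed: final G1 returns to the first vertex.

**Shape 2** — `<polygon>` regular polygon, stroke `#008000` → cut (S755, F1321). Machine vertices: (207.14,10.01) → (196.15,11.60) → (194.26,22.54) → (204.09,27.72) → (212.05,19.98) → (207.14,10.01). Closed: final G1 returns to the first vertex.

**Shape 3** — `<polygon>` regular polygon, stroke `#000000` → score (S499, F1641). Machine vertices: (131.95,40.60) → (104.03,32.53) → (80.31,49.33) → (78.66,78.34) → (100.31,97.72) → (128.97,92.88) → (143.05,67.46) → (131.95,40.60). Closed: final G1 returns to the first vertex.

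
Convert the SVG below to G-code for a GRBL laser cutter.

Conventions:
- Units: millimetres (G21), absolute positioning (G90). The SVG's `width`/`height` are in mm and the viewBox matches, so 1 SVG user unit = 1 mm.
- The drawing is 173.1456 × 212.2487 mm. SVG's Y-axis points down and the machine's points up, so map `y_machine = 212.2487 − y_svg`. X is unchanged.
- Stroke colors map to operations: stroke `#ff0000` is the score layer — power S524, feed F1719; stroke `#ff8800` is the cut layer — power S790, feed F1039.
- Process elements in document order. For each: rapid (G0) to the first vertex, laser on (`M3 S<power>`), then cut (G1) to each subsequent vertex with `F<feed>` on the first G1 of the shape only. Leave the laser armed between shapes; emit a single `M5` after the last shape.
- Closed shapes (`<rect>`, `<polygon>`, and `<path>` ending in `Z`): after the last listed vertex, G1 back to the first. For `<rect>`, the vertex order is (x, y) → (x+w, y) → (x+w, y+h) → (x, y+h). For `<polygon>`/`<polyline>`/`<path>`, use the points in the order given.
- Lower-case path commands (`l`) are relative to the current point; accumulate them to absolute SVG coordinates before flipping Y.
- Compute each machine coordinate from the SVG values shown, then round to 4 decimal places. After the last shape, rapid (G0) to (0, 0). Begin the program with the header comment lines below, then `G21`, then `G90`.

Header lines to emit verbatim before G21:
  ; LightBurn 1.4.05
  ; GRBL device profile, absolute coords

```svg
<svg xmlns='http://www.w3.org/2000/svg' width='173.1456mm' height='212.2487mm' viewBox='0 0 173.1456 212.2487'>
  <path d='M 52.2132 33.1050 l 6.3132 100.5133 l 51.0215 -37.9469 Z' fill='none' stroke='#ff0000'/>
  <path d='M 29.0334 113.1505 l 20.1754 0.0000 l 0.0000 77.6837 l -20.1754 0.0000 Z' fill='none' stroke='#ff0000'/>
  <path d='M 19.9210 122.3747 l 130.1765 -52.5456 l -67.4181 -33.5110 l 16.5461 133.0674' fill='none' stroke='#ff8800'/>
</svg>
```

; LightBurn 1.4.05
; GRBL device profile, absolute coords
G21
G90
G0 X52.2132 Y179.1437
M3 S524
G1 X58.5264 Y78.6304 F1719
G1 X109.5479 Y116.5773
G1 X52.2132 Y179.1437
G0 X29.0334 Y99.0982
M3 S524
G1 X49.2088 Y99.0982 F1719
G1 X49.2088 Y21.4145
G1 X29.0334 Y21.4145
G1 X29.0334 Y99.0982
G0 X19.9210 Y89.8740
M3 S790
G1 X150.0975 Y142.4196 F1039
G1 X82.6794 Y175.9306
G1 X99.2255 Y42.8632
M5
G0 X0.0000 Y0.0000

1 u = 1 mm; y_m = 212.2487 − y.

[1] `<path>` closed polygon, #ff0000→score S524 F1719: (52.2132,179.1437) → (58.5264,78.6304) → (109.5479,116.5773) → (52.2132,179.1437) (closed)

[2] `<path>` rectangle, #ff0000→score S524 F1719: (29.0334,99.0982) → (49.2088,99.0982) → (49.2088,21.4145) → (29.0334,21.4145) → (29.0334,99.0982) (closed)

[3] `<path>` open polyline, #ff8800→cut S790 F1039: (19.9210,89.8740) → (150.0975,142.4196) → (82.6794,175.9306) → (99.2255,42.8632)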